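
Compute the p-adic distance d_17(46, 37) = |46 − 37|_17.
d_17(46, 37) = 1

Step 1 — x − y = 46 − 37 = 9. Step 2 — v_17(9) = 0 (factor: 9 = (17^0 · 9); the sign does not affect v_p). Step 3 — |x − y|_17 = 17^{0} = 1.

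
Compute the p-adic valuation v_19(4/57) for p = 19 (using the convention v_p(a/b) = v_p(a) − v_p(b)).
v_19(4/57) = -1

Factor powers of 19 from the numerator and denominator of the reduced fraction: 4 = 19^0 · 4 and 57 = 19^1 · 3. Apply v_p(a/b) = v_p(a) − v_p(b): v_19(4/57) = 0 − 1 = -1.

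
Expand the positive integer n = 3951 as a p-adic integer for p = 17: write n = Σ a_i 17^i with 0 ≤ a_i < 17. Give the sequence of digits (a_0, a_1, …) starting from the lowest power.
(a_0, a_1, …) = (7, 11, 13)

Repeated division by 17 gives the digits low-to-high: 3951 = 7 + 11·17^1 + 13·17^2. Digit sequence: (7, 11, 13).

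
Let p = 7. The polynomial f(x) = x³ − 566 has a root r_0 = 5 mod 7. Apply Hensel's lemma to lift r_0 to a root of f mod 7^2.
r_1 = 5 (mod 49)

Hensel: r_{i+1} = r_i − f(r_i)/f′(r_i) mod 7^{i+2}, where f′(x) = 3x². Iterate:
  r_0 = 5 (mod 7)
  r_1 = 5 (mod 49)
Final: r = 5 with f(r) ≡ 0 mod 7^2.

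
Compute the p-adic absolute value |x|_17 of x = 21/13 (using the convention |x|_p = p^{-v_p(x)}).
|21/13|_17 = 1

Step 1 — compute v_17(x) by factoring powers of 17 out of the numerator and denominator: v_17(21/13) = 0. Step 2 — apply |x|_p = p^{-v_p(x)} = 17^{0} = 1.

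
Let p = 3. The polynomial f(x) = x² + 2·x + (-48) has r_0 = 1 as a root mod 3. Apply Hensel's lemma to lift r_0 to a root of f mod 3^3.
r_2 = 19 (mod 27)

Hensel: r_{i+1} = r_i − f(r_i)·(f′(r_i))^{-1} mod 3^{i+2}, f′(x) = 2x + 2. Iterate:
  r_0 = 1 (mod 3)
  r_1 = 1 (mod 9)
  r_2 = 19 (mod 27)
Final: r = 19 satisfies f(r) ≡ 0 mod 3^3.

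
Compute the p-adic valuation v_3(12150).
v_3(12150) = 5

v_3(n) is the largest exponent k such that 3^k divides n. Factor out: 12150 = 3^5 · 50. (Sign doesn't affect v_p.) So v_3(12150) = 5.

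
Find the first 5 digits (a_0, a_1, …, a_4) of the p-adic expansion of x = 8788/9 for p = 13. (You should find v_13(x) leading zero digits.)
(a_0, …, a_4) = (0, 0, 0, 12, 2)

v_13(8788/9) = 3, so a_0 = ... = a_2 = 0. Factor out: x = 13^3 · u with u = 4/9 a unit in ℤ_13. Expand u iteratively via a_{v+i} = u_i mod 13, u_{i+1} = (u_i − a_{v+i})/13:
  u_0 = 4/9;  a_3 = 12;  u_1 = (u_0 − 12)/13 = -8/9
  u_1 = -8/9;  a_4 = 2;  u_2 = (u_1 − 2)/13 = -2/9
Digits: (0, 0, 0, 12, 2).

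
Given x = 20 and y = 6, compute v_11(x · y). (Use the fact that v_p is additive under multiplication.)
v_11(120) = 0

v_p(x) = 0 (factor: 20 = 11^0 · 20); v_p(y) = 0 (factor: 6 = 11^0 · 6). Additivity: v_p(xy) = v_p(x) + v_p(y) = 0 + 0 = 0. (Direct check: xy = 120 = 11^0 · (120).)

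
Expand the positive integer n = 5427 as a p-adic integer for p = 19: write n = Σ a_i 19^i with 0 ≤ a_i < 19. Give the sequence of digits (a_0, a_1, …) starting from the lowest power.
(a_0, a_1, …) = (12, 0, 15)

Repeated division by 19 gives the digits low-to-high: 5427 = 12 + 15·19^2. Digit sequence: (12, 0, 15).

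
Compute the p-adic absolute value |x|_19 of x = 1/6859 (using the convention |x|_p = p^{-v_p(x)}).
|1/6859|_19 = 6859

Step 1 — compute v_19(x) by factoring powers of 19 out of the numerator and denominator: v_19(1/6859) = -3. Step 2 — apply |x|_p = p^{-v_p(x)} = 19^{3} = 6859.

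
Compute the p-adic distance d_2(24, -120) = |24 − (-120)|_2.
d_2(24, -120) = 1/16

Step 1 — x − y = 24 − (-120) = 144. Step 2 — v_2(144) = 4 (factor: 144 = (2^4 · 9); the sign does not affect v_p). Step 3 — |x − y|_2 = 2^{-4} = 1/16.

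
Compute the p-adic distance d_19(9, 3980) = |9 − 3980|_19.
d_19(9, 3980) = 1/361

Step 1 — x − y = 9 − 3980 = -3971. Step 2 — v_19(-3971) = 2 (factor: -3971 = −(19^2 · 11); the sign does not affect v_p). Step 3 — |x − y|_19 = 19^{-2} = 1/361.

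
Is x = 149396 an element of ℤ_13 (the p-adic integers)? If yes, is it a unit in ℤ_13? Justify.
x ∈ ℤ_13 but not a unit; v_13(x) = 3 > 0

ℤ_13 = {x ∈ ℚ_13 : v_13(x) ≥ 0} and ℤ_13^× = {x ∈ ℤ_13 : v_13(x) = 0}. Here v_13(149396) = v_13(num) − v_13(den) = 3; compare against these criteria.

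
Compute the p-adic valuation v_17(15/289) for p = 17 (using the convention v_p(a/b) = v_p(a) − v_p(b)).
v_17(15/289) = -2

Factor powers of 17 from the numerator and denominator of the reduced fraction: 15 = 17^0 · 15 and 289 = 17^2 · 1. Apply v_p(a/b) = v_p(a) − v_p(b): v_17(15/289) = 0 − 2 = -2.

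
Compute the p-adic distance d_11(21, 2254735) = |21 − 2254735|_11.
d_11(21, 2254735) = 1/161051

Step 1 — x − y = 21 − 2254735 = -2254714. Step 2 — v_11(-2254714) = 5 (factor: -2254714 = −(11^5 · 14); the sign does not affect v_p). Step 3 — |x − y|_11 = 11^{-5} = 1/161051.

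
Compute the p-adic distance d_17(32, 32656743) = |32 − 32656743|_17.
d_17(32, 32656743) = 1/1419857

Step 1 — x − y = 32 − 32656743 = -32656711. Step 2 — v_17(-32656711) = 5 (factor: -32656711 = −(17^5 · 23); the sign does not affect v_p). Step 3 — |x − y|_17 = 17^{-5} = 1/1419857.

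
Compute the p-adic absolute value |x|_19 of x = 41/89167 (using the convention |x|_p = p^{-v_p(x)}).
|41/89167|_19 = 6859

Step 1 — compute v_19(x) by factoring powers of 19 out of the numerator and denominator: v_19(41/89167) = -3. Step 2 — apply |x|_p = p^{-v_p(x)} = 19^{3} = 6859.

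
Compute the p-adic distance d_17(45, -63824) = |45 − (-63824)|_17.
d_17(45, -63824) = 1/4913

Step 1 — x − y = 45 − (-63824) = 63869. Step 2 — v_17(63869) = 3 (factor: 63869 = (17^3 · 13); the sign does not affect v_p). Step 3 — |x − y|_17 = 17^{-3} = 1/4913.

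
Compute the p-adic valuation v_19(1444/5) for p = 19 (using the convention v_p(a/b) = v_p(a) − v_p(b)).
v_19(1444/5) = 2

Factor powers of 19 from the numerator and denominator of the reduced fraction: 1444 = 19^2 · 4 and 5 = 19^0 · 5. Apply v_p(a/b) = v_p(a) − v_p(b): v_19(1444/5) = 2 − 0 = 2.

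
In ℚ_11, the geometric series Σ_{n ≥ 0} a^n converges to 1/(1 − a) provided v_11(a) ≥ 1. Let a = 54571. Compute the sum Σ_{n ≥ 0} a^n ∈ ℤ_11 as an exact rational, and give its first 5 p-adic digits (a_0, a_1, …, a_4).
Σ a^n = 1/(1 − a) = -1/54570;  first 5 digits = (1, 0, 0, 8, 3)

v_11(a) = 3 ≥ 1, so the series converges in ℤ_11 to 1/(1 − a) = 1/(1 − 54571) = -1/54570. Expand this rational in ℤ_11: compute digits iteratively via d_i = x_i mod 11, x_{i+1} = (x_i − d_i)/11. The first 5 digits are (1, 0, 0, 8, 3).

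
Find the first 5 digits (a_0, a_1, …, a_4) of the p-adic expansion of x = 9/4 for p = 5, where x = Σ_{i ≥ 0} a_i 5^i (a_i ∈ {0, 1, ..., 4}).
(a_0, …, a_4) = (1, 4, 3, 3, 3)

v_5(9/4) = 0 (numerator and denominator both coprime to 5), so x ∈ ℤ_5^×. Compute digits iteratively via a_i = x_i mod 5, x_{i+1} = (x_i − a_i)/5, with x_0 = x:
  x_0 = 9/4;  a_0 = 1;  x_1 = (x_0 − 1)/5 = 1/4
  x_1 = 1/4;  a_1 = 4;  x_2 = (x_1 − 4)/5 = -3/4
  x_2 = -3/4;  a_2 = 3;  x_3 = (x_2 − 3)/5 = -3/4
  x_3 = -3/4;  a_3 = 3;  x_4 = (x_3 − 3)/5 = -3/4
  x_4 = -3/4;  a_4 = 3;  x_5 = (x_4 − 3)/5 = -3/4
Digits: (1, 4, 3, 3, 3).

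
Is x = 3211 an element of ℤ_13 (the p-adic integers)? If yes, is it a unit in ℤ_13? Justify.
x ∈ ℤ_13 but not a unit; v_13(x) = 2 > 0

ℤ_13 = {x ∈ ℚ_13 : v_13(x) ≥ 0} and ℤ_13^× = {x ∈ ℤ_13 : v_13(x) = 0}. Here v_13(3211) = v_13(num) − v_13(den) = 2; compare against these criteria.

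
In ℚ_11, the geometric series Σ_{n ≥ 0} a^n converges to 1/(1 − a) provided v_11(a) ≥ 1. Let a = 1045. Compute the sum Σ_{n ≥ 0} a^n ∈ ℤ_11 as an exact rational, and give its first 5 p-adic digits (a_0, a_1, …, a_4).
Σ a^n = 1/(1 − a) = -1/1044;  first 5 digits = (1, 7, 2, 9, 8)

v_11(a) = 1 ≥ 1, so the series converges in ℤ_11 to 1/(1 − a) = 1/(1 − 1045) = -1/1044. Expand this rational in ℤ_11: compute digits iteratively via d_i = x_i mod 11, x_{i+1} = (x_i − d_i)/11. The first 5 digits are (1, 7, 2, 9, 8).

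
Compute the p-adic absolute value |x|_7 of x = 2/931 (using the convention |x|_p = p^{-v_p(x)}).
|2/931|_7 = 49

Step 1 — compute v_7(x) by factoring powers of 7 out of the numerator and denominator: v_7(2/931) = -2. Step 2 — apply |x|_p = p^{-v_p(x)} = 7^{2} = 49.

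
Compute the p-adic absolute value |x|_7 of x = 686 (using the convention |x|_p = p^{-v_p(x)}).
|686|_7 = 1/343

Step 1 — compute v_7(x) by factoring powers of 7 out of the numerator and denominator: v_7(686) = 3. Step 2 — apply |x|_p = p^{-v_p(x)} = 7^{-3} = 1/343.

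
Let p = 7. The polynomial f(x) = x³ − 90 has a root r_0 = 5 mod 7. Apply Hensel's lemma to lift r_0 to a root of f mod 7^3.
r_2 = 292 (mod 343)

Hensel: r_{i+1} = r_i − f(r_i)/f′(r_i) mod 7^{i+2}, where f′(x) = 3x². Iterate:
  r_0 = 5 (mod 7)
  r_1 = 47 (mod 49)
  r_2 = 292 (mod 343)
Final: r = 292 with f(r) ≡ 0 mod 7^3.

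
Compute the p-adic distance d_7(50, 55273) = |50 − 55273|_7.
d_7(50, 55273) = 1/2401

Step 1 — x − y = 50 − 55273 = -55223. Step 2 — v_7(-55223) = 4 (factor: -55223 = −(7^4 · 23); the sign does not affect v_p). Step 3 — |x − y|_7 = 7^{-4} = 1/2401.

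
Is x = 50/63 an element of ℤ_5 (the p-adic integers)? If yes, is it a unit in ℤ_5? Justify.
x ∈ ℤ_5 but not a unit; v_5(x) = 2 > 0

ℤ_5 = {x ∈ ℚ_5 : v_5(x) ≥ 0} and ℤ_5^× = {x ∈ ℤ_5 : v_5(x) = 0}. Here v_5(50/63) = v_5(num) − v_5(den) = 2; compare against these criteria.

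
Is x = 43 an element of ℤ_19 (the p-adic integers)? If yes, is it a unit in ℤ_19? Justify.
x ∈ ℤ_19^× (unit); v_19(x) = 0

ℤ_19 = {x ∈ ℚ_19 : v_19(x) ≥ 0} and ℤ_19^× = {x ∈ ℤ_19 : v_19(x) = 0}. Here v_19(43) = v_19(num) − v_19(den) = 0; compare against these criteria.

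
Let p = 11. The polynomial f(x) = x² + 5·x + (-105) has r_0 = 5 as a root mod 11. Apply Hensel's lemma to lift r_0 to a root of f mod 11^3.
r_2 = 412 (mod 1331)

Hensel: r_{i+1} = r_i − f(r_i)·(f′(r_i))^{-1} mod 11^{i+2}, f′(x) = 2x + 5. Iterate:
  r_0 = 5 (mod 11)
  r_1 = 49 (mod 121)
  r_2 = 412 (mod 1331)
Final: r = 412 satisfies f(r) ≡ 0 mod 11^3.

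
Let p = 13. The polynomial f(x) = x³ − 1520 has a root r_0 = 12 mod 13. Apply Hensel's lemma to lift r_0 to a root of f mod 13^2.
r_1 = 168 (mod 169)

Hensel: r_{i+1} = r_i − f(r_i)/f′(r_i) mod 13^{i+2}, where f′(x) = 3x². Iterate:
  r_0 = 12 (mod 13)
  r_1 = 168 (mod 169)
Final: r = 168 with f(r) ≡ 0 mod 13^2.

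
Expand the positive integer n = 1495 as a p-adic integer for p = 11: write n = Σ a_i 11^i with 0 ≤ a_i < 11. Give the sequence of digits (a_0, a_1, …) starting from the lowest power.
(a_0, a_1, …) = (10, 3, 1, 1)

Repeated division by 11 gives the digits low-to-high: 1495 = 10 + 3·11^1 + 1·11^2 + 1·11^3. Digit sequence: (10, 3, 1, 1).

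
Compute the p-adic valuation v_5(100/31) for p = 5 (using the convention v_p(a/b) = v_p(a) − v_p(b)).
v_5(100/31) = 2

Factor powers of 5 from the numerator and denominator of the reduced fraction: 100 = 5^2 · 4 and 31 = 5^0 · 31. Apply v_p(a/b) = v_p(a) − v_p(b): v_5(100/31) = 2 − 0 = 2.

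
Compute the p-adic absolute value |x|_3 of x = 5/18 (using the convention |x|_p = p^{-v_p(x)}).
|5/18|_3 = 9

Step 1 — compute v_3(x) by factoring powers of 3 out of the numerator and denominator: v_3(5/18) = -2. Step 2 — apply |x|_p = p^{-v_p(x)} = 3^{2} = 9.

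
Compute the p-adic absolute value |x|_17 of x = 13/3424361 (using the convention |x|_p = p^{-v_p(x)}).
|13/3424361|_17 = 83521

Step 1 — compute v_17(x) by factoring powers of 17 out of the numerator and denominator: v_17(13/3424361) = -4. Step 2 — apply |x|_p = p^{-v_p(x)} = 17^{4} = 83521.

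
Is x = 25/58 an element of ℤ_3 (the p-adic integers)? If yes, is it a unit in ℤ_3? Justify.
x ∈ ℤ_3^× (unit); v_3(x) = 0

ℤ_3 = {x ∈ ℚ_3 : v_3(x) ≥ 0} and ℤ_3^× = {x ∈ ℤ_3 : v_3(x) = 0}. Here v_3(25/58) = v_3(num) − v_3(den) = 0; compare against these criteria.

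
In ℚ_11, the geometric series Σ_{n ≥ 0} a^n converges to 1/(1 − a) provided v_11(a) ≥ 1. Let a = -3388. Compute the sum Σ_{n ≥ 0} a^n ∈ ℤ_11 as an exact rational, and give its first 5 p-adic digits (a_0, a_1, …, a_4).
Σ a^n = 1/(1 − a) = 1/3389;  first 5 digits = (1, 0, 5, 8, 2)

v_11(a) = 2 ≥ 1, so the series converges in ℤ_11 to 1/(1 − a) = 1/(1 − (-3388)) = 1/3389. Expand this rational in ℤ_11: compute digits iteratively via d_i = x_i mod 11, x_{i+1} = (x_i − d_i)/11. The first 5 digits are (1, 0, 5, 8, 2).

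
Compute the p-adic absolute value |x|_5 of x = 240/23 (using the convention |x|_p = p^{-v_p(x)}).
|240/23|_5 = 1/5

Step 1 — compute v_5(x) by factoring powers of 5 out of the numerator and denominator: v_5(240/23) = 1. Step 2 — apply |x|_p = p^{-v_p(x)} = 5^{-1} = 1/5.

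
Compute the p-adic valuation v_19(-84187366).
v_19(-84187366) = 5

v_19(n) is the largest exponent k such that 19^k divides n. Factor out: -84187366 = -19^5 · 34. (Sign doesn't affect v_p.) So v_19(-84187366) = 5.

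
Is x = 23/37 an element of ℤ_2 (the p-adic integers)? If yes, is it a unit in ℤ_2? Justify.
x ∈ ℤ_2^× (unit); v_2(x) = 0

ℤ_2 = {x ∈ ℚ_2 : v_2(x) ≥ 0} and ℤ_2^× = {x ∈ ℤ_2 : v_2(x) = 0}. Here v_2(23/37) = v_2(num) − v_2(den) = 0; compare against these criteria.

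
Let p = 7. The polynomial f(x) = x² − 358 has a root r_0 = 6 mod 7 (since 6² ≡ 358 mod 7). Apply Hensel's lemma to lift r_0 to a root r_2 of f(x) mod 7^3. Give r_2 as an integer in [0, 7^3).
r_2 = 188 (mod 343)

Hensel's recurrence: r_{i+1} = r_i − f(r_i)·(f′(r_i))^{-1} mod 7^{i+2}, with f′(x) = 2x. Iterate:
  r_0 = 6 (mod 7)
  r_1 = 41 (mod 49)
  r_2 = 188 (mod 343)
Final: r_2 = 188, and one checks f(r_2) ≡ 0 mod 7^3.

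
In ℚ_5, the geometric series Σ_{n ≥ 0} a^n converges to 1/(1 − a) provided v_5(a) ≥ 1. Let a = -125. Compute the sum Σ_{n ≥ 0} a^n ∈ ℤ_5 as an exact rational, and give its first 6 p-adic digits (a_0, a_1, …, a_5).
Σ a^n = 1/(1 − a) = 1/126;  first 6 digits = (1, 0, 0, 4, 4, 4)

v_5(a) = 3 ≥ 1, so the series converges in ℤ_5 to 1/(1 − a) = 1/(1 − (-125)) = 1/126. Expand this rational in ℤ_5: compute digits iteratively via d_i = x_i mod 5, x_{i+1} = (x_i − d_i)/5. The first 6 digits are (1, 0, 0, 4, 4, 4).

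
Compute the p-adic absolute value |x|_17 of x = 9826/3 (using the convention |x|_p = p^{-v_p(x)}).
|9826/3|_17 = 1/4913

Step 1 — compute v_17(x) by factoring powers of 17 out of the numerator and denominator: v_17(9826/3) = 3. Step 2 — apply |x|_p = p^{-v_p(x)} = 17^{-3} = 1/4913.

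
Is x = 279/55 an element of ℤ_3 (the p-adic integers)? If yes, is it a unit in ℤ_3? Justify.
x ∈ ℤ_3 but not a unit; v_3(x) = 2 > 0

ℤ_3 = {x ∈ ℚ_3 : v_3(x) ≥ 0} and ℤ_3^× = {x ∈ ℤ_3 : v_3(x) = 0}. Here v_3(279/55) = v_3(num) − v_3(den) = 2; compare against these criteria.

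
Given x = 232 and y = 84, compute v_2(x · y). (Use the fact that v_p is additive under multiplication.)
v_2(19488) = 5

v_p(x) = 3 (factor: 232 = 2^3 · 29); v_p(y) = 2 (factor: 84 = 2^2 · 21). Additivity: v_p(xy) = v_p(x) + v_p(y) = 3 + 2 = 5. (Direct check: xy = 19488 = 2^5 · (609).)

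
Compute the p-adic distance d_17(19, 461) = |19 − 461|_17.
d_17(19, 461) = 1/17

Step 1 — x − y = 19 − 461 = -442. Step 2 — v_17(-442) = 1 (factor: -442 = −(17^1 · 26); the sign does not affect v_p). Step 3 — |x − y|_17 = 17^{-1} = 1/17.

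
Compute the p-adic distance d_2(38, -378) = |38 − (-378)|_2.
d_2(38, -378) = 1/32

Step 1 — x − y = 38 − (-378) = 416. Step 2 — v_2(416) = 5 (factor: 416 = (2^5 · 13); the sign does not affect v_p). Step 3 — |x − y|_2 = 2^{-5} = 1/32.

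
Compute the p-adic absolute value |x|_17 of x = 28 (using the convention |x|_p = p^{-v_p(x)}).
|28|_17 = 1

Step 1 — compute v_17(x) by factoring powers of 17 out of the numerator and denominator: v_17(28) = 0. Step 2 — apply |x|_p = p^{-v_p(x)} = 17^{0} = 1.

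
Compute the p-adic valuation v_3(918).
v_3(918) = 3

v_3(n) is the largest exponent k such that 3^k divides n. Factor out: 918 = 3^3 · 34. (Sign doesn't affect v_p.) So v_3(918) = 3.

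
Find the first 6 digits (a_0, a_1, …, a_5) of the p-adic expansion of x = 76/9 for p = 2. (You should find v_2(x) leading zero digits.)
(a_0, …, a_5) = (0, 0, 1, 1, 0, 1)

v_2(76/9) = 2, so a_0 = ... = a_1 = 0. Factor out: x = 2^2 · u with u = 19/9 a unit in ℤ_2. Expand u iteratively via a_{v+i} = u_i mod 2, u_{i+1} = (u_i − a_{v+i})/2:
  u_0 = 19/9;  a_2 = 1;  u_1 = (u_0 − 1)/2 = 5/9
  u_1 = 5/9;  a_3 = 1;  u_2 = (u_1 − 1)/2 = -2/9
  u_2 = -2/9;  a_4 = 0;  u_3 = (u_2 − 0)/2 = -1/9
  u_3 = -1/9;  a_5 = 1;  u_4 = (u_3 − 1)/2 = -5/9
Digits: (0, 0, 1, 1, 0, 1).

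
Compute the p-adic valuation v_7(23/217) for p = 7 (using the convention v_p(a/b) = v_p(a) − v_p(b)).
v_7(23/217) = -1

Factor powers of 7 from the numerator and denominator of the reduced fraction: 23 = 7^0 · 23 and 217 = 7^1 · 31. Apply v_p(a/b) = v_p(a) − v_p(b): v_7(23/217) = 0 − 1 = -1.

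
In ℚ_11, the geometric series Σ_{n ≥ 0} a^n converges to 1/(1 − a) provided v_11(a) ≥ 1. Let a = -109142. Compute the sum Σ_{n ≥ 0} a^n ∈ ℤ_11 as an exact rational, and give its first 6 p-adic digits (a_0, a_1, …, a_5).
Σ a^n = 1/(1 − a) = 1/109143;  first 6 digits = (1, 0, 0, 6, 3, 10)

v_11(a) = 3 ≥ 1, so the series converges in ℤ_11 to 1/(1 − a) = 1/(1 − (-109142)) = 1/109143. Expand this rational in ℤ_11: compute digits iteratively via d_i = x_i mod 11, x_{i+1} = (x_i − d_i)/11. The first 6 digits are (1, 0, 0, 6, 3, 10).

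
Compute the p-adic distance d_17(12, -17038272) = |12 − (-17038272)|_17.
d_17(12, -17038272) = 1/1419857

Step 1 — x − y = 12 − (-17038272) = 17038284. Step 2 — v_17(17038284) = 5 (factor: 17038284 = (17^5 · 12); the sign does not affect v_p). Step 3 — |x − y|_17 = 17^{-5} = 1/1419857.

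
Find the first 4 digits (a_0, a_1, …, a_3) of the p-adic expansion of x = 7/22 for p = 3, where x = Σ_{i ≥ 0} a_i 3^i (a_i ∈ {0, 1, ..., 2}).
(a_0, …, a_3) = (1, 1, 0, 0)

v_3(7/22) = 0 (numerator and denominator both coprime to 3), so x ∈ ℤ_3^×. Compute digits iteratively via a_i = x_i mod 3, x_{i+1} = (x_i − a_i)/3, with x_0 = x:
  x_0 = 7/22;  a_0 = 1;  x_1 = (x_0 − 1)/3 = -5/22
  x_1 = -5/22;  a_1 = 1;  x_2 = (x_1 − 1)/3 = -9/22
  x_2 = -9/22;  a_2 = 0;  x_3 = (x_2 − 0)/3 = -3/22
  x_3 = -3/22;  a_3 = 0;  x_4 = (x_3 − 0)/3 = -1/22
Digits: (1, 1, 0, 0).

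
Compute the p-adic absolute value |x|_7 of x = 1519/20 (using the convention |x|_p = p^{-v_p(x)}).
|1519/20|_7 = 1/49

Step 1 — compute v_7(x) by factoring powers of 7 out of the numerator and denominator: v_7(1519/20) = 2. Step 2 — apply |x|_p = p^{-v_p(x)} = 7^{-2} = 1/49.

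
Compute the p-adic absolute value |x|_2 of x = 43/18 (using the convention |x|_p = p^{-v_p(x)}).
|43/18|_2 = 2

Step 1 — compute v_2(x) by factoring powers of 2 out of the numerator and denominator: v_2(43/18) = -1. Step 2 — apply |x|_p = p^{-v_p(x)} = 2^{1} = 2.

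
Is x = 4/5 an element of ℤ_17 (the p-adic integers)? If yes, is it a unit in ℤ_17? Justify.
x ∈ ℤ_17^× (unit); v_17(x) = 0

ℤ_17 = {x ∈ ℚ_17 : v_17(x) ≥ 0} and ℤ_17^× = {x ∈ ℤ_17 : v_17(x) = 0}. Here v_17(4/5) = v_17(num) − v_17(den) = 0; compare against these criteria.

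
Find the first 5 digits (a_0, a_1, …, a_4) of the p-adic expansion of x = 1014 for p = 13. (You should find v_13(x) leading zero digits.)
(a_0, …, a_4) = (0, 0, 6, 0, 0)

v_13(1014) = 2, so a_0 = ... = a_1 = 0. Factor out: x = 13^2 · u with u = 6 a unit in ℤ_13. Expand u iteratively via a_{v+i} = u_i mod 13, u_{i+1} = (u_i − a_{v+i})/13:
  u_0 = 6;  a_2 = 6;  u_1 = (u_0 − 6)/13 = 0
  u_1 = 0;  a_3 = 0;  u_2 = (u_1 − 0)/13 = 0
  u_2 = 0;  a_4 = 0;  u_3 = (u_2 − 0)/13 = 0
Digits: (0, 0, 6, 0, 0).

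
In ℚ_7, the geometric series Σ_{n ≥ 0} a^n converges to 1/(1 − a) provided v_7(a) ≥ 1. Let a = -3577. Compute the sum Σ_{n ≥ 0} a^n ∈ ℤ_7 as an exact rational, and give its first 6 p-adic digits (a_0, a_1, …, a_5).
Σ a^n = 1/(1 − a) = 1/3578;  first 6 digits = (1, 0, 4, 3, 0, 5)

v_7(a) = 2 ≥ 1, so the series converges in ℤ_7 to 1/(1 − a) = 1/(1 − (-3577)) = 1/3578. Expand this rational in ℤ_7: compute digits iteratively via d_i = x_i mod 7, x_{i+1} = (x_i − d_i)/7. The first 6 digits are (1, 0, 4, 3, 0, 5).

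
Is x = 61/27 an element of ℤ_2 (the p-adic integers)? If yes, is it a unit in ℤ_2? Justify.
x ∈ ℤ_2^× (unit); v_2(x) = 0

ℤ_2 = {x ∈ ℚ_2 : v_2(x) ≥ 0} and ℤ_2^× = {x ∈ ℤ_2 : v_2(x) = 0}. Here v_2(61/27) = v_2(num) − v_2(den) = 0; compare against these criteria.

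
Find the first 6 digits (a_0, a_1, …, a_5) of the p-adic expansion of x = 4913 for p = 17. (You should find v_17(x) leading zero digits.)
(a_0, …, a_5) = (0, 0, 0, 1, 0, 0)

v_17(4913) = 3, so a_0 = ... = a_2 = 0. Factor out: x = 17^3 · u with u = 1 a unit in ℤ_17. Expand u iteratively via a_{v+i} = u_i mod 17, u_{i+1} = (u_i − a_{v+i})/17:
  u_0 = 1;  a_3 = 1;  u_1 = (u_0 − 1)/17 = 0
  u_1 = 0;  a_4 = 0;  u_2 = (u_1 − 0)/17 = 0
  u_2 = 0;  a_5 = 0;  u_3 = (u_2 − 0)/17 = 0
Digits: (0, 0, 0, 1, 0, 0).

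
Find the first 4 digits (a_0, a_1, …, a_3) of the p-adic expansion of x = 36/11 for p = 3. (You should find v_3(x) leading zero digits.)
(a_0, …, a_3) = (0, 0, 2, 0)

v_3(36/11) = 2, so a_0 = ... = a_1 = 0. Factor out: x = 3^2 · u with u = 4/11 a unit in ℤ_3. Expand u iteratively via a_{v+i} = u_i mod 3, u_{i+1} = (u_i − a_{v+i})/3:
  u_0 = 4/11;  a_2 = 2;  u_1 = (u_0 − 2)/3 = -6/11
  u_1 = -6/11;  a_3 = 0;  u_2 = (u_1 − 0)/3 = -2/11
Digits: (0, 0, 2, 0).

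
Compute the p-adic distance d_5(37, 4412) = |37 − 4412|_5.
d_5(37, 4412) = 1/625

Step 1 — x − y = 37 − 4412 = -4375. Step 2 — v_5(-4375) = 4 (factor: -4375 = −(5^4 · 7); the sign does not affect v_p). Step 3 — |x − y|_5 = 5^{-4} = 1/625.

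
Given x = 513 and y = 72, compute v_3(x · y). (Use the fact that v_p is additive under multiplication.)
v_3(36936) = 5

v_p(x) = 3 (factor: 513 = 3^3 · 19); v_p(y) = 2 (factor: 72 = 3^2 · 8). Additivity: v_p(xy) = v_p(x) + v_p(y) = 3 + 2 = 5. (Direct check: xy = 36936 = 3^5 · (152).)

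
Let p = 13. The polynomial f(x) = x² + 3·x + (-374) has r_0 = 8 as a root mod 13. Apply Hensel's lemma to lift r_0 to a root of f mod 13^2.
r_1 = 112 (mod 169)

Hensel: r_{i+1} = r_i − f(r_i)·(f′(r_i))^{-1} mod 13^{i+2}, f′(x) = 2x + 3. Iterate:
  r_0 = 8 (mod 13)
  r_1 = 112 (mod 169)
Final: r = 112 satisfies f(r) ≡ 0 mod 13^2.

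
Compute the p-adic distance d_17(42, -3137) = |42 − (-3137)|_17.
d_17(42, -3137) = 1/289

Step 1 — x − y = 42 − (-3137) = 3179. Step 2 — v_17(3179) = 2 (factor: 3179 = (17^2 · 11); the sign does not affect v_p). Step 3 — |x − y|_17 = 17^{-2} = 1/289.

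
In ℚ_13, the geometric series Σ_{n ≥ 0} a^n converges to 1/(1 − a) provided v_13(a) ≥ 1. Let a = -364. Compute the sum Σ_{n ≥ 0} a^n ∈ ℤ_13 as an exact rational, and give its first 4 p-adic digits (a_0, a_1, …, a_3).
Σ a^n = 1/(1 − a) = 1/365;  first 4 digits = (1, 11, 1, 0)

v_13(a) = 1 ≥ 1, so the series converges in ℤ_13 to 1/(1 − a) = 1/(1 − (-364)) = 1/365. Expand this rational in ℤ_13: compute digits iteratively via d_i = x_i mod 13, x_{i+1} = (x_i − d_i)/13. The first 4 digits are (1, 11, 1, 0).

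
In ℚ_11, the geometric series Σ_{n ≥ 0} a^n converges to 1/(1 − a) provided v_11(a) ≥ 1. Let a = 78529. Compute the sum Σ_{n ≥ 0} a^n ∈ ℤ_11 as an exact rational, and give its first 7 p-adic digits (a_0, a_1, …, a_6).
Σ a^n = 1/(1 − a) = -1/78528;  first 7 digits = (1, 0, 0, 4, 5, 0, 5)

v_11(a) = 3 ≥ 1, so the series converges in ℤ_11 to 1/(1 − a) = 1/(1 − 78529) = -1/78528. Expand this rational in ℤ_11: compute digits iteratively via d_i = x_i mod 11, x_{i+1} = (x_i − d_i)/11. The first 7 digits are (1, 0, 0, 4, 5, 0, 5).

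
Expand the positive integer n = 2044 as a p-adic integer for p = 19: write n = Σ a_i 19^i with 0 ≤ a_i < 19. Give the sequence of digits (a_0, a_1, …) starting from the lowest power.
(a_0, a_1, …) = (11, 12, 5)

Repeated division by 19 gives the digits low-to-high: 2044 = 11 + 12·19^1 + 5·19^2. Digit sequence: (11, 12, 5).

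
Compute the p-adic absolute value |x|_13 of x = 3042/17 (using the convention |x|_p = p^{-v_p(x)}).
|3042/17|_13 = 1/169

Step 1 — compute v_13(x) by factoring powers of 13 out of the numerator and denominator: v_13(3042/17) = 2. Step 2 — apply |x|_p = p^{-v_p(x)} = 13^{-2} = 1/169.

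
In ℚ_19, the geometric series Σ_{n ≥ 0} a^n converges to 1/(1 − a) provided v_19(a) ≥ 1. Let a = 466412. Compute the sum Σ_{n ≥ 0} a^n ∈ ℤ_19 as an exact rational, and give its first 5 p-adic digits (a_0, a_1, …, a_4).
Σ a^n = 1/(1 − a) = -1/466411;  first 5 digits = (1, 0, 0, 11, 3)

v_19(a) = 3 ≥ 1, so the series converges in ℤ_19 to 1/(1 − a) = 1/(1 − 466412) = -1/466411. Expand this rational in ℤ_19: compute digits iteratively via d_i = x_i mod 19, x_{i+1} = (x_i − d_i)/19. The first 5 digits are (1, 0, 0, 11, 3).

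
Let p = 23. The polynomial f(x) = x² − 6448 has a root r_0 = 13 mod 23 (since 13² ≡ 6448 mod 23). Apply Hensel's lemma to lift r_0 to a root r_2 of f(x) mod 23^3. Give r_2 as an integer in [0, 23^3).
r_2 = 2106 (mod 12167)

Hensel's recurrence: r_{i+1} = r_i − f(r_i)·(f′(r_i))^{-1} mod 23^{i+2}, with f′(x) = 2x. Iterate:
  r_0 = 13 (mod 23)
  r_1 = 519 (mod 529)
  r_2 = 2106 (mod 12167)
Final: r_2 = 2106, and one checks f(r_2) ≡ 0 mod 23^3.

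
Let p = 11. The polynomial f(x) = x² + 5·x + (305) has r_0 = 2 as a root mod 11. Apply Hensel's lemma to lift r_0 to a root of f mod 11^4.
r_3 = 6272 (mod 14641)

Hensel: r_{i+1} = r_i − f(r_i)·(f′(r_i))^{-1} mod 11^{i+2}, f′(x) = 2x + 5. Iterate:
  r_0 = 2 (mod 11)
  r_1 = 101 (mod 121)
  r_2 = 948 (mod 1331)
  r_3 = 6272 (mod 14641)
Final: r = 6272 satisfies f(r) ≡ 0 mod 11^4.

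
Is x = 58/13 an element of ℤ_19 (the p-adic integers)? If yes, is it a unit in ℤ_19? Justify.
x ∈ ℤ_19^× (unit); v_19(x) = 0

ℤ_19 = {x ∈ ℚ_19 : v_19(x) ≥ 0} and ℤ_19^× = {x ∈ ℤ_19 : v_19(x) = 0}. Here v_19(58/13) = v_19(num) − v_19(den) = 0; compare against these criteria.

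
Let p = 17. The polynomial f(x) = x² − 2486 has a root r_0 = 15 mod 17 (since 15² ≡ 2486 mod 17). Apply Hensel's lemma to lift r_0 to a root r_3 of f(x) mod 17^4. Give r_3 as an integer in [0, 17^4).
r_3 = 14261 (mod 83521)

Hensel's recurrence: r_{i+1} = r_i − f(r_i)·(f′(r_i))^{-1} mod 17^{i+2}, with f′(x) = 2x. Iterate:
  r_0 = 15 (mod 17)
  r_1 = 100 (mod 289)
  r_2 = 4435 (mod 4913)
  r_3 = 14261 (mod 83521)
Final: r_3 = 14261, and one checks f(r_3) ≡ 0 mod 17^4.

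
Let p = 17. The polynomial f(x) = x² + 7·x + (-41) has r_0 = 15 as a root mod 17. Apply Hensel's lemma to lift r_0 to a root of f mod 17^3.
r_2 = 3194 (mod 4913)

Hensel: r_{i+1} = r_i − f(r_i)·(f′(r_i))^{-1} mod 17^{i+2}, f′(x) = 2x + 7. Iterate:
  r_0 = 15 (mod 17)
  r_1 = 15 (mod 289)
  r_2 = 3194 (mod 4913)
Final: r = 3194 satisfies f(r) ≡ 0 mod 17^3.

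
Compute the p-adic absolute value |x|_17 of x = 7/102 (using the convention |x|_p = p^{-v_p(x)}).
|7/102|_17 = 17

Step 1 — compute v_17(x) by factoring powers of 17 out of the numerator and denominator: v_17(7/102) = -1. Step 2 — apply |x|_p = p^{-v_p(x)} = 17^{1} = 17.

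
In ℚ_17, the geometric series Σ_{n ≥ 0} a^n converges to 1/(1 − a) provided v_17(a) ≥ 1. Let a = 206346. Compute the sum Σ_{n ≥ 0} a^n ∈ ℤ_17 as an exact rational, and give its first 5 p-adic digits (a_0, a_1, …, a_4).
Σ a^n = 1/(1 − a) = -1/206345;  first 5 digits = (1, 0, 0, 8, 2)

v_17(a) = 3 ≥ 1, so the series converges in ℤ_17 to 1/(1 − a) = 1/(1 − 206346) = -1/206345. Expand this rational in ℤ_17: compute digits iteratively via d_i = x_i mod 17, x_{i+1} = (x_i − d_i)/17. The first 5 digits are (1, 0, 0, 8, 2).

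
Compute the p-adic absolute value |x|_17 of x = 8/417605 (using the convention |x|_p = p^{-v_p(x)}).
|8/417605|_17 = 83521

Step 1 — compute v_17(x) by factoring powers of 17 out of the numerator and denominator: v_17(8/417605) = -4. Step 2 — apply |x|_p = p^{-v_p(x)} = 17^{4} = 83521.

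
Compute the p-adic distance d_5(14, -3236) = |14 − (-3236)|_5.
d_5(14, -3236) = 1/125

Step 1 — x − y = 14 − (-3236) = 3250. Step 2 — v_5(3250) = 3 (factor: 3250 = (5^3 · 26); the sign does not affect v_p). Step 3 — |x − y|_5 = 5^{-3} = 1/125.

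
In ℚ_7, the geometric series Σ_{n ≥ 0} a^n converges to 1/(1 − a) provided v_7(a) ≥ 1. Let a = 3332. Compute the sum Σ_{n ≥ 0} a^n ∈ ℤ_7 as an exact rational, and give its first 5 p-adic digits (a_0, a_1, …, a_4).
Σ a^n = 1/(1 − a) = -1/3331;  first 5 digits = (1, 0, 5, 2, 5)

v_7(a) = 2 ≥ 1, so the series converges in ℤ_7 to 1/(1 − a) = 1/(1 − 3332) = -1/3331. Expand this rational in ℤ_7: compute digits iteratively via d_i = x_i mod 7, x_{i+1} = (x_i − d_i)/7. The first 5 digits are (1, 0, 5, 2, 5).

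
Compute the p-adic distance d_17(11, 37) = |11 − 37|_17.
d_17(11, 37) = 1

Step 1 — x − y = 11 − 37 = -26. Step 2 — v_17(-26) = 0 (factor: -26 = −(17^0 · 26); the sign does not affect v_p). Step 3 — |x − y|_17 = 17^{0} = 1.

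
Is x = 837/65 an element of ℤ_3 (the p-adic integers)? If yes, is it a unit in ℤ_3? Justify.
x ∈ ℤ_3 but not a unit; v_3(x) = 3 > 0

ℤ_3 = {x ∈ ℚ_3 : v_3(x) ≥ 0} and ℤ_3^× = {x ∈ ℤ_3 : v_3(x) = 0}. Here v_3(837/65) = v_3(num) − v_3(den) = 3; compare against these criteria.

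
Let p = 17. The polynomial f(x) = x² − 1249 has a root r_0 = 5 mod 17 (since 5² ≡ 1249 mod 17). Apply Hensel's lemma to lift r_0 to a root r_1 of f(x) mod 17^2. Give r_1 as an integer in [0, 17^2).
r_1 = 243 (mod 289)

Hensel's recurrence: r_{i+1} = r_i − f(r_i)·(f′(r_i))^{-1} mod 17^{i+2}, with f′(x) = 2x. Iterate:
  r_0 = 5 (mod 17)
  r_1 = 243 (mod 289)
Final: r_1 = 243, and one checks f(r_1) ≡ 0 mod 17^2.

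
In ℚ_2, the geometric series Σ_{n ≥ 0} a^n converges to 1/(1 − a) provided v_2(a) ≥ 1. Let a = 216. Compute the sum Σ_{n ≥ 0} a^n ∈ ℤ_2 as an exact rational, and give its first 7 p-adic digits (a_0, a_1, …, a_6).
Σ a^n = 1/(1 − a) = -1/215;  first 7 digits = (1, 0, 0, 1, 1, 0, 0)

v_2(a) = 3 ≥ 1, so the series converges in ℤ_2 to 1/(1 − a) = 1/(1 − 216) = -1/215. Expand this rational in ℤ_2: compute digits iteratively via d_i = x_i mod 2, x_{i+1} = (x_i − d_i)/2. The first 7 digits are (1, 0, 0, 1, 1, 0, 0).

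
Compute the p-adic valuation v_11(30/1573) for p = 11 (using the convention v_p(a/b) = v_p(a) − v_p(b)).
v_11(30/1573) = -2

Factor powers of 11 from the numerator and denominator of the reduced fraction: 30 = 11^0 · 30 and 1573 = 11^2 · 13. Apply v_p(a/b) = v_p(a) − v_p(b): v_11(30/1573) = 0 − 2 = -2.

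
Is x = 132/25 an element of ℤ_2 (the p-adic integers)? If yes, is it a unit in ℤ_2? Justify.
x ∈ ℤ_2 but not a unit; v_2(x) = 2 > 0

ℤ_2 = {x ∈ ℚ_2 : v_2(x) ≥ 0} and ℤ_2^× = {x ∈ ℤ_2 : v_2(x) = 0}. Here v_2(132/25) = v_2(num) − v_2(den) = 2; compare against these criteria.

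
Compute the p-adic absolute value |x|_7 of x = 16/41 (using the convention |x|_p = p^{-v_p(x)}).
|16/41|_7 = 1

Step 1 — compute v_7(x) by factoring powers of 7 out of the numerator and denominator: v_7(16/41) = 0. Step 2 — apply |x|_p = p^{-v_p(x)} = 7^{0} = 1.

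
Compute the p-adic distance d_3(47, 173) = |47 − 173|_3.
d_3(47, 173) = 1/9

Step 1 — x − y = 47 − 173 = -126. Step 2 — v_3(-126) = 2 (factor: -126 = −(3^2 · 14); the sign does not affect v_p). Step 3 — |x − y|_3 = 3^{-2} = 1/9.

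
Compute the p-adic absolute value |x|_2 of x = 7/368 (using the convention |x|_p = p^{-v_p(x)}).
|7/368|_2 = 16

Step 1 — compute v_2(x) by factoring powers of 2 out of the numerator and denominator: v_2(7/368) = -4. Step 2 — apply |x|_p = p^{-v_p(x)} = 2^{4} = 16.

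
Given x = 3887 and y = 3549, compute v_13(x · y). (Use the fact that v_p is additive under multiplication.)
v_13(13794963) = 4

v_p(x) = 2 (factor: 3887 = 13^2 · 23); v_p(y) = 2 (factor: 3549 = 13^2 · 21). Additivity: v_p(xy) = v_p(x) + v_p(y) = 2 + 2 = 4. (Direct check: xy = 13794963 = 13^4 · (483).)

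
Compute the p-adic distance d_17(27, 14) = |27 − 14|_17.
d_17(27, 14) = 1

Step 1 — x − y = 27 − 14 = 13. Step 2 — v_17(13) = 0 (factor: 13 = (17^0 · 13); the sign does not affect v_p). Step 3 — |x − y|_17 = 17^{0} = 1.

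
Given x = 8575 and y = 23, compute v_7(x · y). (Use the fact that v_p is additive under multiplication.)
v_7(197225) = 3

v_p(x) = 3 (factor: 8575 = 7^3 · 25); v_p(y) = 0 (factor: 23 = 7^0 · 23). Additivity: v_p(xy) = v_p(x) + v_p(y) = 3 + 0 = 3. (Direct check: xy = 197225 = 7^3 · (575).)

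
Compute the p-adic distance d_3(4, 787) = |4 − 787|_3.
d_3(4, 787) = 1/27

Step 1 — x − y = 4 − 787 = -783. Step 2 — v_3(-783) = 3 (factor: -783 = −(3^3 · 29); the sign does not affect v_p). Step 3 — |x − y|_3 = 3^{-3} = 1/27.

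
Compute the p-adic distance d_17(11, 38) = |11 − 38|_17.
d_17(11, 38) = 1

Step 1 — x − y = 11 − 38 = -27. Step 2 — v_17(-27) = 0 (factor: -27 = −(17^0 · 27); the sign does not affect v_p). Step 3 — |x − y|_17 = 17^{0} = 1.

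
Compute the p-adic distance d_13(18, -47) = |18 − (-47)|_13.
d_13(18, -47) = 1/13

Step 1 — x − y = 18 − (-47) = 65. Step 2 — v_13(65) = 1 (factor: 65 = (13^1 · 5); the sign does not affect v_p). Step 3 — |x − y|_13 = 13^{-1} = 1/13.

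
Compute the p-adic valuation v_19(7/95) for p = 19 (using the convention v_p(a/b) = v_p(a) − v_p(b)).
v_19(7/95) = -1

Factor powers of 19 from the numerator and denominator of the reduced fraction: 7 = 19^0 · 7 and 95 = 19^1 · 5. Apply v_p(a/b) = v_p(a) − v_p(b): v_19(7/95) = 0 − 1 = -1.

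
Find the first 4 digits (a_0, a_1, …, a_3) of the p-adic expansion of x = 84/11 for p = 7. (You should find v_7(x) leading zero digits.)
(a_0, …, a_3) = (0, 3, 1, 3)

v_7(84/11) = 1, so a_0 = ... = a_0 = 0. Factor out: x = 7^1 · u with u = 12/11 a unit in ℤ_7. Expand u iteratively via a_{v+i} = u_i mod 7, u_{i+1} = (u_i − a_{v+i})/7:
  u_0 = 12/11;  a_1 = 3;  u_1 = (u_0 − 3)/7 = -3/11
  u_1 = -3/11;  a_2 = 1;  u_2 = (u_1 − 1)/7 = -2/11
  u_2 = -2/11;  a_3 = 3;  u_3 = (u_2 − 3)/7 = -5/11
Digits: (0, 3, 1, 3).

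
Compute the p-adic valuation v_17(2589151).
v_17(2589151) = 4

v_17(n) is the largest exponent k such that 17^k divides n. Factor out: 2589151 = 17^4 · 31. (Sign doesn't affect v_p.) So v_17(2589151) = 4.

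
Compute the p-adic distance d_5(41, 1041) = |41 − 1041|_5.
d_5(41, 1041) = 1/125

Step 1 — x − y = 41 − 1041 = -1000. Step 2 — v_5(-1000) = 3 (factor: -1000 = −(5^3 · 8); the sign does not affect v_p). Step 3 — |x − y|_5 = 5^{-3} = 1/125.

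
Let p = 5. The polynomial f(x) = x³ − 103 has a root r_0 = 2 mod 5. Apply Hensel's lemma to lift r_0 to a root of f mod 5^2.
r_1 = 12 (mod 25)

Hensel: r_{i+1} = r_i − f(r_i)/f′(r_i) mod 5^{i+2}, where f′(x) = 3x². Iterate:
  r_0 = 2 (mod 5)
  r_1 = 12 (mod 25)
Final: r = 12 with f(r) ≡ 0 mod 5^2.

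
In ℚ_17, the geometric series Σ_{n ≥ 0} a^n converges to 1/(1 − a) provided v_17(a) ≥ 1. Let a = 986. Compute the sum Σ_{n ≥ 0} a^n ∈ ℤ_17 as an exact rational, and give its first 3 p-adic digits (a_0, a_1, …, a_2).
Σ a^n = 1/(1 − a) = -1/985;  first 3 digits = (1, 7, 1)

v_17(a) = 1 ≥ 1, so the series converges in ℤ_17 to 1/(1 − a) = 1/(1 − 986) = -1/985. Expand this rational in ℤ_17: compute digits iteratively via d_i = x_i mod 17, x_{i+1} = (x_i − d_i)/17. The first 3 digits are (1, 7, 1).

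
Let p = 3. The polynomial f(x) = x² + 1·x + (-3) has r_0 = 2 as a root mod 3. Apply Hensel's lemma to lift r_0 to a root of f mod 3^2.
r_1 = 5 (mod 9)

Hensel: r_{i+1} = r_i − f(r_i)·(f′(r_i))^{-1} mod 3^{i+2}, f′(x) = 2x + 1. Iterate:
  r_0 = 2 (mod 3)
  r_1 = 5 (mod 9)
Final: r = 5 satisfies f(r) ≡ 0 mod 3^2.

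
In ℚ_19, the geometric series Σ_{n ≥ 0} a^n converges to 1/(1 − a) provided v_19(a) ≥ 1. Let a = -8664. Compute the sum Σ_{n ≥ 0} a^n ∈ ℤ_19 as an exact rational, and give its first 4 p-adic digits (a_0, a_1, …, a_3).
Σ a^n = 1/(1 − a) = 1/8665;  first 4 digits = (1, 0, 14, 17)

v_19(a) = 2 ≥ 1, so the series converges in ℤ_19 to 1/(1 − a) = 1/(1 − (-8664)) = 1/8665. Expand this rational in ℤ_19: compute digits iteratively via d_i = x_i mod 19, x_{i+1} = (x_i − d_i)/19. The first 4 digits are (1, 0, 14, 17).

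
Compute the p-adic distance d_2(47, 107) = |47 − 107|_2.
d_2(47, 107) = 1/4

Step 1 — x − y = 47 − 107 = -60. Step 2 — v_2(-60) = 2 (factor: -60 = −(2^2 · 15); the sign does not affect v_p). Step 3 — |x − y|_2 = 2^{-2} = 1/4.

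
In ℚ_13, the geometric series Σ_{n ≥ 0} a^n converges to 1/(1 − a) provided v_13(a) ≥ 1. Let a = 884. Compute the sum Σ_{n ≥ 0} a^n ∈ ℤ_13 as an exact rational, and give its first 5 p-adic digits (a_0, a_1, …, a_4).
Σ a^n = 1/(1 − a) = -1/883;  first 5 digits = (1, 3, 1, 6, 11)

v_13(a) = 1 ≥ 1, so the series converges in ℤ_13 to 1/(1 − a) = 1/(1 − 884) = -1/883. Expand this rational in ℤ_13: compute digits iteratively via d_i = x_i mod 13, x_{i+1} = (x_i − d_i)/13. The first 5 digits are (1, 3, 1, 6, 11).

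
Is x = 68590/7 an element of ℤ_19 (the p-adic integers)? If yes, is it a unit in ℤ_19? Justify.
x ∈ ℤ_19 but not a unit; v_19(x) = 3 > 0

ℤ_19 = {x ∈ ℚ_19 : v_19(x) ≥ 0} and ℤ_19^× = {x ∈ ℤ_19 : v_19(x) = 0}. Here v_19(68590/7) = v_19(num) − v_19(den) = 3; compare against these criteria.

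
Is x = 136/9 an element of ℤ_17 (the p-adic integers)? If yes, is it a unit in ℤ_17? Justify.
x ∈ ℤ_17 but not a unit; v_17(x) = 1 > 0

ℤ_17 = {x ∈ ℚ_17 : v_17(x) ≥ 0} and ℤ_17^× = {x ∈ ℤ_17 : v_17(x) = 0}. Here v_17(136/9) = v_17(num) − v_17(den) = 1; compare against these criteria.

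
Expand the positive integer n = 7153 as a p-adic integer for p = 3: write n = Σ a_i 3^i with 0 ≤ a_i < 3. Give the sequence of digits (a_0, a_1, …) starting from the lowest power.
(a_0, a_1, …) = (1, 2, 2, 0, 1, 2, 0, 0, 1)

Repeated division by 3 gives the digits low-to-high: 7153 = 1 + 2·3^1 + 2·3^2 + 1·3^4 + 2·3^5 + 1·3^8. Digit sequence: (1, 2, 2, 0, 1, 2, 0, 0, 1).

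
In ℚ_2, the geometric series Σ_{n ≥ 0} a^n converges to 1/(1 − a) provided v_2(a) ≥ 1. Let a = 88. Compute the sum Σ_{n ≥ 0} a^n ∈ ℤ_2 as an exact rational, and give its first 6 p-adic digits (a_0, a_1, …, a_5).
Σ a^n = 1/(1 − a) = -1/87;  first 6 digits = (1, 0, 0, 1, 1, 0)

v_2(a) = 3 ≥ 1, so the series converges in ℤ_2 to 1/(1 − a) = 1/(1 − 88) = -1/87. Expand this rational in ℤ_2: compute digits iteratively via d_i = x_i mod 2, x_{i+1} = (x_i − d_i)/2. The first 6 digits are (1, 0, 0, 1, 1, 0).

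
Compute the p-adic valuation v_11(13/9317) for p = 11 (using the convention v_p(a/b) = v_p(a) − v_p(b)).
v_11(13/9317) = -3

Factor powers of 11 from the numerator and denominator of the reduced fraction: 13 = 11^0 · 13 and 9317 = 11^3 · 7. Apply v_p(a/b) = v_p(a) − v_p(b): v_11(13/9317) = 0 − 3 = -3.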